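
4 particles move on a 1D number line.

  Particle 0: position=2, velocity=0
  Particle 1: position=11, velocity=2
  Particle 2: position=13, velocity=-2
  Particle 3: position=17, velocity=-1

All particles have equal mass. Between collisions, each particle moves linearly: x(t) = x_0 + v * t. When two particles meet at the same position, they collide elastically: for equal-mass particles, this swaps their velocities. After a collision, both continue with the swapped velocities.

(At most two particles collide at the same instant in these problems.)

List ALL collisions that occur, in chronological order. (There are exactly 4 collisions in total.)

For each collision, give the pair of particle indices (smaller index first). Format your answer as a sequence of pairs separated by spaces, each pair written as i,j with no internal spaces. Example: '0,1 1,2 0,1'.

Collision at t=1/2: particles 1 and 2 swap velocities; positions: p0=2 p1=12 p2=12 p3=33/2; velocities now: v0=0 v1=-2 v2=2 v3=-1
Collision at t=2: particles 2 and 3 swap velocities; positions: p0=2 p1=9 p2=15 p3=15; velocities now: v0=0 v1=-2 v2=-1 v3=2
Collision at t=11/2: particles 0 and 1 swap velocities; positions: p0=2 p1=2 p2=23/2 p3=22; velocities now: v0=-2 v1=0 v2=-1 v3=2
Collision at t=15: particles 1 and 2 swap velocities; positions: p0=-17 p1=2 p2=2 p3=41; velocities now: v0=-2 v1=-1 v2=0 v3=2

Answer: 1,2 2,3 0,1 1,2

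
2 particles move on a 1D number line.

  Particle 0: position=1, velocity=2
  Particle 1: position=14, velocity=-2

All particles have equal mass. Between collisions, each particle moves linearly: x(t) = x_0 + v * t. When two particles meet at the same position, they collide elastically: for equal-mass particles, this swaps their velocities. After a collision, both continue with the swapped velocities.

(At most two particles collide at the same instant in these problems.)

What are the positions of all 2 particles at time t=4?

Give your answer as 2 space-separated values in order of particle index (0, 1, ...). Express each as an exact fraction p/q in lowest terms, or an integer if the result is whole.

Answer: 6 9

Derivation:
Collision at t=13/4: particles 0 and 1 swap velocities; positions: p0=15/2 p1=15/2; velocities now: v0=-2 v1=2
Advance to t=4 (no further collisions before then); velocities: v0=-2 v1=2; positions = 6 9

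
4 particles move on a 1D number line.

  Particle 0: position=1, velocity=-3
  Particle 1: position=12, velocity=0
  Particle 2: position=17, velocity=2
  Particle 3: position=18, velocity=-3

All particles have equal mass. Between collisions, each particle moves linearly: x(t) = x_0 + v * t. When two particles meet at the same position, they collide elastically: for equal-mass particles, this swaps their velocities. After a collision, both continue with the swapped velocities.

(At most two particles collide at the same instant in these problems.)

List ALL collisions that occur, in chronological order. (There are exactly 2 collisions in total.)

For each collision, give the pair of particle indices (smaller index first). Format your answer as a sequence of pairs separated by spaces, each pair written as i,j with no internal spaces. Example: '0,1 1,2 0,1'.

Collision at t=1/5: particles 2 and 3 swap velocities; positions: p0=2/5 p1=12 p2=87/5 p3=87/5; velocities now: v0=-3 v1=0 v2=-3 v3=2
Collision at t=2: particles 1 and 2 swap velocities; positions: p0=-5 p1=12 p2=12 p3=21; velocities now: v0=-3 v1=-3 v2=0 v3=2

Answer: 2,3 1,2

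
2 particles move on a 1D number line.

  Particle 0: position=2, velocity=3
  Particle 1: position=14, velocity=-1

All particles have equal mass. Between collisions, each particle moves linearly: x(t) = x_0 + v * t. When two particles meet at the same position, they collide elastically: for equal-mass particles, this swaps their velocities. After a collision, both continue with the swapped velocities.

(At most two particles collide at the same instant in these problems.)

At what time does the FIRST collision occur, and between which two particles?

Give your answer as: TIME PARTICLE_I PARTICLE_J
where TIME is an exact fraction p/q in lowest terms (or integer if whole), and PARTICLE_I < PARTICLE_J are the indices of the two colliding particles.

Pair (0,1): pos 2,14 vel 3,-1 -> gap=12, closing at 4/unit, collide at t=3
Earliest collision: t=3 between 0 and 1

Answer: 3 0 1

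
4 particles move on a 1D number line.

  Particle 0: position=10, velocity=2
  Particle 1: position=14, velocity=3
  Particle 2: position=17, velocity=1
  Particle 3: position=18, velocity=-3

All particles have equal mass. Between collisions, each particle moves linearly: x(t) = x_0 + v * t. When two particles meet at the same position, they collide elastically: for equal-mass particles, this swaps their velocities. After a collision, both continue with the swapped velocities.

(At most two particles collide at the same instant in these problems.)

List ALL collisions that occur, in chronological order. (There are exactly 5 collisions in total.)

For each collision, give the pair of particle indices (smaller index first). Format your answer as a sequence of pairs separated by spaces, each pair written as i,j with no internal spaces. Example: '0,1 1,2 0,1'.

Collision at t=1/4: particles 2 and 3 swap velocities; positions: p0=21/2 p1=59/4 p2=69/4 p3=69/4; velocities now: v0=2 v1=3 v2=-3 v3=1
Collision at t=2/3: particles 1 and 2 swap velocities; positions: p0=34/3 p1=16 p2=16 p3=53/3; velocities now: v0=2 v1=-3 v2=3 v3=1
Collision at t=3/2: particles 2 and 3 swap velocities; positions: p0=13 p1=27/2 p2=37/2 p3=37/2; velocities now: v0=2 v1=-3 v2=1 v3=3
Collision at t=8/5: particles 0 and 1 swap velocities; positions: p0=66/5 p1=66/5 p2=93/5 p3=94/5; velocities now: v0=-3 v1=2 v2=1 v3=3
Collision at t=7: particles 1 and 2 swap velocities; positions: p0=-3 p1=24 p2=24 p3=35; velocities now: v0=-3 v1=1 v2=2 v3=3

Answer: 2,3 1,2 2,3 0,1 1,2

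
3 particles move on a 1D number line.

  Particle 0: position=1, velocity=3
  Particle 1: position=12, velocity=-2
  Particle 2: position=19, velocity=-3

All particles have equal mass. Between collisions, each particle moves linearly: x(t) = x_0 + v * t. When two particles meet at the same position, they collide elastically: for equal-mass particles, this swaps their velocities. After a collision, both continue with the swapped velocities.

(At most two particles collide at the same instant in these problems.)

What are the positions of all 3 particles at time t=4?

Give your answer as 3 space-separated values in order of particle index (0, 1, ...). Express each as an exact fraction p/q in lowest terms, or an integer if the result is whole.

Answer: 4 7 13

Derivation:
Collision at t=11/5: particles 0 and 1 swap velocities; positions: p0=38/5 p1=38/5 p2=62/5; velocities now: v0=-2 v1=3 v2=-3
Collision at t=3: particles 1 and 2 swap velocities; positions: p0=6 p1=10 p2=10; velocities now: v0=-2 v1=-3 v2=3
Advance to t=4 (no further collisions before then); velocities: v0=-2 v1=-3 v2=3; positions = 4 7 13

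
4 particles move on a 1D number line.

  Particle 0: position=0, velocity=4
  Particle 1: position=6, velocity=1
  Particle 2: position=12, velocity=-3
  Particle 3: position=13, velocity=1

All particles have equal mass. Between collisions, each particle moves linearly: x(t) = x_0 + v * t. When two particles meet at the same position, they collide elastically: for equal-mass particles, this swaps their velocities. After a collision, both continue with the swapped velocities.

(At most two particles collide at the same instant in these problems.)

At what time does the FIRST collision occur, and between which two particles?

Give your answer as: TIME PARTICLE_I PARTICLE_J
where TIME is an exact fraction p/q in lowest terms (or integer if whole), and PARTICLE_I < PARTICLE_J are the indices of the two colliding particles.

Pair (0,1): pos 0,6 vel 4,1 -> gap=6, closing at 3/unit, collide at t=2
Pair (1,2): pos 6,12 vel 1,-3 -> gap=6, closing at 4/unit, collide at t=3/2
Pair (2,3): pos 12,13 vel -3,1 -> not approaching (rel speed -4 <= 0)
Earliest collision: t=3/2 between 1 and 2

Answer: 3/2 1 2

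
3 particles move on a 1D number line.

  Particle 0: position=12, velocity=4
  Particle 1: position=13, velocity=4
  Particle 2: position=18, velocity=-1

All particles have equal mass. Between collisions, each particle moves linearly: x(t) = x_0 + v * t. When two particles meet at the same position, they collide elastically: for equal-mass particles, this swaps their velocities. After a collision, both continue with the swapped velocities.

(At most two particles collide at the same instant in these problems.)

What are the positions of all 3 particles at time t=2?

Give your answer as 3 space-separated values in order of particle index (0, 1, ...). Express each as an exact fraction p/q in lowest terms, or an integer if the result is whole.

Answer: 16 20 21

Derivation:
Collision at t=1: particles 1 and 2 swap velocities; positions: p0=16 p1=17 p2=17; velocities now: v0=4 v1=-1 v2=4
Collision at t=6/5: particles 0 and 1 swap velocities; positions: p0=84/5 p1=84/5 p2=89/5; velocities now: v0=-1 v1=4 v2=4
Advance to t=2 (no further collisions before then); velocities: v0=-1 v1=4 v2=4; positions = 16 20 21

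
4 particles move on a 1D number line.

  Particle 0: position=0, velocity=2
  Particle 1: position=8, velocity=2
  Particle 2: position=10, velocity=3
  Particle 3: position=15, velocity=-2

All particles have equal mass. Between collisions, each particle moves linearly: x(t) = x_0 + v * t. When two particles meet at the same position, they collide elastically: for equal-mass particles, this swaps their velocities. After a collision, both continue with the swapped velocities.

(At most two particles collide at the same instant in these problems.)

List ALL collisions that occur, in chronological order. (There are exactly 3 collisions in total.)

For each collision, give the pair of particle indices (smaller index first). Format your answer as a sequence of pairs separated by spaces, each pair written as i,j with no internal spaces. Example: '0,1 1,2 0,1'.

Collision at t=1: particles 2 and 3 swap velocities; positions: p0=2 p1=10 p2=13 p3=13; velocities now: v0=2 v1=2 v2=-2 v3=3
Collision at t=7/4: particles 1 and 2 swap velocities; positions: p0=7/2 p1=23/2 p2=23/2 p3=61/4; velocities now: v0=2 v1=-2 v2=2 v3=3
Collision at t=15/4: particles 0 and 1 swap velocities; positions: p0=15/2 p1=15/2 p2=31/2 p3=85/4; velocities now: v0=-2 v1=2 v2=2 v3=3

Answer: 2,3 1,2 0,1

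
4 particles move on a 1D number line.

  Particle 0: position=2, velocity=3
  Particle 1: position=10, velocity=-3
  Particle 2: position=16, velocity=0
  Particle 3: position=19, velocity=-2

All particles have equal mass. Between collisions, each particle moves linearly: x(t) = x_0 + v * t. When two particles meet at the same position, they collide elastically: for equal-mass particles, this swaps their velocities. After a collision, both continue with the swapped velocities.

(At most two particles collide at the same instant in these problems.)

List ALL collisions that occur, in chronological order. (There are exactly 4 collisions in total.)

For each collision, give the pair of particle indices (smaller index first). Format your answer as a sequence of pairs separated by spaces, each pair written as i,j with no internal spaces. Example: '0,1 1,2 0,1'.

Answer: 0,1 2,3 1,2 2,3

Derivation:
Collision at t=4/3: particles 0 and 1 swap velocities; positions: p0=6 p1=6 p2=16 p3=49/3; velocities now: v0=-3 v1=3 v2=0 v3=-2
Collision at t=3/2: particles 2 and 3 swap velocities; positions: p0=11/2 p1=13/2 p2=16 p3=16; velocities now: v0=-3 v1=3 v2=-2 v3=0
Collision at t=17/5: particles 1 and 2 swap velocities; positions: p0=-1/5 p1=61/5 p2=61/5 p3=16; velocities now: v0=-3 v1=-2 v2=3 v3=0
Collision at t=14/3: particles 2 and 3 swap velocities; positions: p0=-4 p1=29/3 p2=16 p3=16; velocities now: v0=-3 v1=-2 v2=0 v3=3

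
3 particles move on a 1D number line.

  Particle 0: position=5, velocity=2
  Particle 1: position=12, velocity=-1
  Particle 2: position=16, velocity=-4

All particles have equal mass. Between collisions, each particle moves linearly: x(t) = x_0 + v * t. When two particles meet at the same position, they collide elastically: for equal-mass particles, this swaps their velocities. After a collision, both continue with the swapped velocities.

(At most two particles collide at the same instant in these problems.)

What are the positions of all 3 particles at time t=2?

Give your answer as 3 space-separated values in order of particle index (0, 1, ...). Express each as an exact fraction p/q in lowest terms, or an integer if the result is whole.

Answer: 8 9 10

Derivation:
Collision at t=4/3: particles 1 and 2 swap velocities; positions: p0=23/3 p1=32/3 p2=32/3; velocities now: v0=2 v1=-4 v2=-1
Collision at t=11/6: particles 0 and 1 swap velocities; positions: p0=26/3 p1=26/3 p2=61/6; velocities now: v0=-4 v1=2 v2=-1
Advance to t=2 (no further collisions before then); velocities: v0=-4 v1=2 v2=-1; positions = 8 9 10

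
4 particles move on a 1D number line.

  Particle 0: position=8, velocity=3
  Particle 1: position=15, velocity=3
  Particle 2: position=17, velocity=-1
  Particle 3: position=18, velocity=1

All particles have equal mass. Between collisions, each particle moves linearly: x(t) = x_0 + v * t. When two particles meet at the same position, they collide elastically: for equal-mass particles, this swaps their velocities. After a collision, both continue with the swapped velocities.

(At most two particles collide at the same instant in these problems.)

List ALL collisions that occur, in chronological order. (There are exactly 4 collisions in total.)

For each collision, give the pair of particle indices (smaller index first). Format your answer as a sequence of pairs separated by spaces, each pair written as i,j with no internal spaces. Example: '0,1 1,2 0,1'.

Answer: 1,2 2,3 0,1 1,2

Derivation:
Collision at t=1/2: particles 1 and 2 swap velocities; positions: p0=19/2 p1=33/2 p2=33/2 p3=37/2; velocities now: v0=3 v1=-1 v2=3 v3=1
Collision at t=3/2: particles 2 and 3 swap velocities; positions: p0=25/2 p1=31/2 p2=39/2 p3=39/2; velocities now: v0=3 v1=-1 v2=1 v3=3
Collision at t=9/4: particles 0 and 1 swap velocities; positions: p0=59/4 p1=59/4 p2=81/4 p3=87/4; velocities now: v0=-1 v1=3 v2=1 v3=3
Collision at t=5: particles 1 and 2 swap velocities; positions: p0=12 p1=23 p2=23 p3=30; velocities now: v0=-1 v1=1 v2=3 v3=3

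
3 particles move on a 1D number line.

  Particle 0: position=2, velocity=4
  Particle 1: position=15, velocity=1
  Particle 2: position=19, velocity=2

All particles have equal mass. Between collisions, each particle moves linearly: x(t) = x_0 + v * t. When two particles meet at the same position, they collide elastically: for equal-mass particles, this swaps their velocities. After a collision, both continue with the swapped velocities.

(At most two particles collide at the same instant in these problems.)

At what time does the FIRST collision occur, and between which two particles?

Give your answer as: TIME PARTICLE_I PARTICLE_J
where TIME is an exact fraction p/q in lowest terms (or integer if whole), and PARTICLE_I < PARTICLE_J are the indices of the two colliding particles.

Answer: 13/3 0 1

Derivation:
Pair (0,1): pos 2,15 vel 4,1 -> gap=13, closing at 3/unit, collide at t=13/3
Pair (1,2): pos 15,19 vel 1,2 -> not approaching (rel speed -1 <= 0)
Earliest collision: t=13/3 between 0 and 1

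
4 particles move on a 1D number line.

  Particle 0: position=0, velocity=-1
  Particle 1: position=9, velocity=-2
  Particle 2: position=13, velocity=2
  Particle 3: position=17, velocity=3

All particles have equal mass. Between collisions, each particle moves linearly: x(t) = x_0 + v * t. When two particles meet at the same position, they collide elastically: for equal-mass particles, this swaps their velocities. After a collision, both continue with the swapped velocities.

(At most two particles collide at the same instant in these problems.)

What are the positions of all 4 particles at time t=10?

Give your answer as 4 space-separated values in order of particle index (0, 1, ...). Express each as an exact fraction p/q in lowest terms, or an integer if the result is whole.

Collision at t=9: particles 0 and 1 swap velocities; positions: p0=-9 p1=-9 p2=31 p3=44; velocities now: v0=-2 v1=-1 v2=2 v3=3
Advance to t=10 (no further collisions before then); velocities: v0=-2 v1=-1 v2=2 v3=3; positions = -11 -10 33 47

Answer: -11 -10 33 47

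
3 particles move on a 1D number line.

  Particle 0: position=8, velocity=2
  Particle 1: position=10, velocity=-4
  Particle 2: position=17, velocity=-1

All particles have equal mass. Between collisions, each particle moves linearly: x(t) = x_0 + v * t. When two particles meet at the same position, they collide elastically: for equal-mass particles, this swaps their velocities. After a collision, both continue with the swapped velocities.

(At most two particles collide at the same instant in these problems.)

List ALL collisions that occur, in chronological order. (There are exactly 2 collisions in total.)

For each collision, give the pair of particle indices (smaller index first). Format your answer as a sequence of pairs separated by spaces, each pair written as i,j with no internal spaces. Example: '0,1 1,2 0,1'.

Collision at t=1/3: particles 0 and 1 swap velocities; positions: p0=26/3 p1=26/3 p2=50/3; velocities now: v0=-4 v1=2 v2=-1
Collision at t=3: particles 1 and 2 swap velocities; positions: p0=-2 p1=14 p2=14; velocities now: v0=-4 v1=-1 v2=2

Answer: 0,1 1,2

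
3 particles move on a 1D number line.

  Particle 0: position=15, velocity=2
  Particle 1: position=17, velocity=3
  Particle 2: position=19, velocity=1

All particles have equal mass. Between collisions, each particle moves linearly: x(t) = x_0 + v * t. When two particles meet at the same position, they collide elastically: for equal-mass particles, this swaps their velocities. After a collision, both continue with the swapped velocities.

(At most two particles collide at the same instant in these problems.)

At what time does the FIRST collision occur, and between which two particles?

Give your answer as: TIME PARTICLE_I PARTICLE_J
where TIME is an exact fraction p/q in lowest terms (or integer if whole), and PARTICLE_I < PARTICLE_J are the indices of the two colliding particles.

Pair (0,1): pos 15,17 vel 2,3 -> not approaching (rel speed -1 <= 0)
Pair (1,2): pos 17,19 vel 3,1 -> gap=2, closing at 2/unit, collide at t=1
Earliest collision: t=1 between 1 and 2

Answer: 1 1 2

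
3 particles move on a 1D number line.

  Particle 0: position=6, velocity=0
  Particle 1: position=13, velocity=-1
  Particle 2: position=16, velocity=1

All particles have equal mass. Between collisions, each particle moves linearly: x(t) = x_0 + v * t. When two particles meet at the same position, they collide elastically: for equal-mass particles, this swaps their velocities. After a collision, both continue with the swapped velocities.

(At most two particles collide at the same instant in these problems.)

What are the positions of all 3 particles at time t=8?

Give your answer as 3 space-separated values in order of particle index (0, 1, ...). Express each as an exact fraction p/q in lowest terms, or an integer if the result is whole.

Collision at t=7: particles 0 and 1 swap velocities; positions: p0=6 p1=6 p2=23; velocities now: v0=-1 v1=0 v2=1
Advance to t=8 (no further collisions before then); velocities: v0=-1 v1=0 v2=1; positions = 5 6 24

Answer: 5 6 24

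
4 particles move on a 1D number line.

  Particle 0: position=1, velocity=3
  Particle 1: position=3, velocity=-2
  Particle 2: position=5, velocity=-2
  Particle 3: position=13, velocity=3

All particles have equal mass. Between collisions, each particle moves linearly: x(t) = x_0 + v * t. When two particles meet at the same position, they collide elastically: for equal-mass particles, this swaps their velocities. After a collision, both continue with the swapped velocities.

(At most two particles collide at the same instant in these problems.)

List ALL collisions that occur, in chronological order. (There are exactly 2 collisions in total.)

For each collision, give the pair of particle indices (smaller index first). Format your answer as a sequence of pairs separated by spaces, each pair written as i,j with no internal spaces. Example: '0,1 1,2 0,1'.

Collision at t=2/5: particles 0 and 1 swap velocities; positions: p0=11/5 p1=11/5 p2=21/5 p3=71/5; velocities now: v0=-2 v1=3 v2=-2 v3=3
Collision at t=4/5: particles 1 and 2 swap velocities; positions: p0=7/5 p1=17/5 p2=17/5 p3=77/5; velocities now: v0=-2 v1=-2 v2=3 v3=3

Answer: 0,1 1,2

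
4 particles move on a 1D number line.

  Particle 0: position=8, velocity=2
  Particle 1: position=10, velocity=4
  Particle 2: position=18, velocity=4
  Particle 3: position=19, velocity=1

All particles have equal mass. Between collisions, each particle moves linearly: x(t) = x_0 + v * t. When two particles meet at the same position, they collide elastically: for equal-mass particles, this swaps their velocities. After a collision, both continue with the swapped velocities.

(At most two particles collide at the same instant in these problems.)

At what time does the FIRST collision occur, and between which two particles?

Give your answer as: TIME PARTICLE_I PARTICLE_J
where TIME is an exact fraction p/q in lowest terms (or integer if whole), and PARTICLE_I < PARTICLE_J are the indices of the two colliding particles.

Pair (0,1): pos 8,10 vel 2,4 -> not approaching (rel speed -2 <= 0)
Pair (1,2): pos 10,18 vel 4,4 -> not approaching (rel speed 0 <= 0)
Pair (2,3): pos 18,19 vel 4,1 -> gap=1, closing at 3/unit, collide at t=1/3
Earliest collision: t=1/3 between 2 and 3

Answer: 1/3 2 3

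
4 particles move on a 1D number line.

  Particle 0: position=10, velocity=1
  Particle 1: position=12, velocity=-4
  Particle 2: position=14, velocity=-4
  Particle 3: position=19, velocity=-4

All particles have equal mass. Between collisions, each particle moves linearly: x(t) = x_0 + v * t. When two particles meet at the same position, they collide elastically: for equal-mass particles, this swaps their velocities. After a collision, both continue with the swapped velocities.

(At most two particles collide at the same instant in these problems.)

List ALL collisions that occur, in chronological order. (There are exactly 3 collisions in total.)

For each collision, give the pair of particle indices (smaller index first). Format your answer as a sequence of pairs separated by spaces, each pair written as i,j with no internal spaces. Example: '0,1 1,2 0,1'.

Collision at t=2/5: particles 0 and 1 swap velocities; positions: p0=52/5 p1=52/5 p2=62/5 p3=87/5; velocities now: v0=-4 v1=1 v2=-4 v3=-4
Collision at t=4/5: particles 1 and 2 swap velocities; positions: p0=44/5 p1=54/5 p2=54/5 p3=79/5; velocities now: v0=-4 v1=-4 v2=1 v3=-4
Collision at t=9/5: particles 2 and 3 swap velocities; positions: p0=24/5 p1=34/5 p2=59/5 p3=59/5; velocities now: v0=-4 v1=-4 v2=-4 v3=1

Answer: 0,1 1,2 2,3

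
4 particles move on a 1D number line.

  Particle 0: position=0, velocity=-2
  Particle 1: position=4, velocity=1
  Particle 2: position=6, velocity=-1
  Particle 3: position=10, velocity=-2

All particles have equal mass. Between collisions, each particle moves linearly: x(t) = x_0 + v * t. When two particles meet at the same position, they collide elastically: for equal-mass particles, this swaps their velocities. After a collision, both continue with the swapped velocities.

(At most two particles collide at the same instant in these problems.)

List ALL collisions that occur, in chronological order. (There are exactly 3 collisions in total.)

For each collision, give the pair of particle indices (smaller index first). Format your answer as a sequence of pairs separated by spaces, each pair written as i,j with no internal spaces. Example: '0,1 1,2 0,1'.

Collision at t=1: particles 1 and 2 swap velocities; positions: p0=-2 p1=5 p2=5 p3=8; velocities now: v0=-2 v1=-1 v2=1 v3=-2
Collision at t=2: particles 2 and 3 swap velocities; positions: p0=-4 p1=4 p2=6 p3=6; velocities now: v0=-2 v1=-1 v2=-2 v3=1
Collision at t=4: particles 1 and 2 swap velocities; positions: p0=-8 p1=2 p2=2 p3=8; velocities now: v0=-2 v1=-2 v2=-1 v3=1

Answer: 1,2 2,3 1,2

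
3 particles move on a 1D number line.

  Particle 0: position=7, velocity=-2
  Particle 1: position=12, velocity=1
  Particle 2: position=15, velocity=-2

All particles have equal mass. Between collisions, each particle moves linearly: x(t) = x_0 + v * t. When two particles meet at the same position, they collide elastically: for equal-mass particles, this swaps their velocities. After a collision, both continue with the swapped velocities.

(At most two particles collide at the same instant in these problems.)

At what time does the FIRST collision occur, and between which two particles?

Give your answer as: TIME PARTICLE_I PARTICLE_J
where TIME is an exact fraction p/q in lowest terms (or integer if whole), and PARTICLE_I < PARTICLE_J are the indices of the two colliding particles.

Pair (0,1): pos 7,12 vel -2,1 -> not approaching (rel speed -3 <= 0)
Pair (1,2): pos 12,15 vel 1,-2 -> gap=3, closing at 3/unit, collide at t=1
Earliest collision: t=1 between 1 and 2

Answer: 1 1 2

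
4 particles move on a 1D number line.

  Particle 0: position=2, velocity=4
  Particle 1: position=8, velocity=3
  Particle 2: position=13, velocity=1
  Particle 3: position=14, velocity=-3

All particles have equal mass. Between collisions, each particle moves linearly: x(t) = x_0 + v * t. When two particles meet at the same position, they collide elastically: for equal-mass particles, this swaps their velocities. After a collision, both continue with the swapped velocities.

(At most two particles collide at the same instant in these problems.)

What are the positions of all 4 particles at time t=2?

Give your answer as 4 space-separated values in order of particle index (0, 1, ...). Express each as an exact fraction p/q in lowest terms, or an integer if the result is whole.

Answer: 8 10 14 15

Derivation:
Collision at t=1/4: particles 2 and 3 swap velocities; positions: p0=3 p1=35/4 p2=53/4 p3=53/4; velocities now: v0=4 v1=3 v2=-3 v3=1
Collision at t=1: particles 1 and 2 swap velocities; positions: p0=6 p1=11 p2=11 p3=14; velocities now: v0=4 v1=-3 v2=3 v3=1
Collision at t=12/7: particles 0 and 1 swap velocities; positions: p0=62/7 p1=62/7 p2=92/7 p3=103/7; velocities now: v0=-3 v1=4 v2=3 v3=1
Advance to t=2 (no further collisions before then); velocities: v0=-3 v1=4 v2=3 v3=1; positions = 8 10 14 15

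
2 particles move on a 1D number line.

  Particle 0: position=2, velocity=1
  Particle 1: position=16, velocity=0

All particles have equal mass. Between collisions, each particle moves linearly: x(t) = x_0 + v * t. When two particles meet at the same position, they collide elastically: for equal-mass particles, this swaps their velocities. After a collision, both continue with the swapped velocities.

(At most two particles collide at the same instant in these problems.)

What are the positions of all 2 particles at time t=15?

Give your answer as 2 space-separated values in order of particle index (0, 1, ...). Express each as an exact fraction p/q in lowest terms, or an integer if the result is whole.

Collision at t=14: particles 0 and 1 swap velocities; positions: p0=16 p1=16; velocities now: v0=0 v1=1
Advance to t=15 (no further collisions before then); velocities: v0=0 v1=1; positions = 16 17

Answer: 16 17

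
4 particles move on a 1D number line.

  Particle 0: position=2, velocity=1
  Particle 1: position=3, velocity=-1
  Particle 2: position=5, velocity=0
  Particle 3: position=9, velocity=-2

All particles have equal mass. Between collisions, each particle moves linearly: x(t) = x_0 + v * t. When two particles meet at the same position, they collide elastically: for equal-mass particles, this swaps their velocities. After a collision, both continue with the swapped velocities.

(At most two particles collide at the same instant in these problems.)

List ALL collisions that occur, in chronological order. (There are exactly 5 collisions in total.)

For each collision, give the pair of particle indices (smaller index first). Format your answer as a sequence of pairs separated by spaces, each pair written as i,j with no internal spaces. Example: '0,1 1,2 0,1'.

Collision at t=1/2: particles 0 and 1 swap velocities; positions: p0=5/2 p1=5/2 p2=5 p3=8; velocities now: v0=-1 v1=1 v2=0 v3=-2
Collision at t=2: particles 2 and 3 swap velocities; positions: p0=1 p1=4 p2=5 p3=5; velocities now: v0=-1 v1=1 v2=-2 v3=0
Collision at t=7/3: particles 1 and 2 swap velocities; positions: p0=2/3 p1=13/3 p2=13/3 p3=5; velocities now: v0=-1 v1=-2 v2=1 v3=0
Collision at t=3: particles 2 and 3 swap velocities; positions: p0=0 p1=3 p2=5 p3=5; velocities now: v0=-1 v1=-2 v2=0 v3=1
Collision at t=6: particles 0 and 1 swap velocities; positions: p0=-3 p1=-3 p2=5 p3=8; velocities now: v0=-2 v1=-1 v2=0 v3=1

Answer: 0,1 2,3 1,2 2,3 0,1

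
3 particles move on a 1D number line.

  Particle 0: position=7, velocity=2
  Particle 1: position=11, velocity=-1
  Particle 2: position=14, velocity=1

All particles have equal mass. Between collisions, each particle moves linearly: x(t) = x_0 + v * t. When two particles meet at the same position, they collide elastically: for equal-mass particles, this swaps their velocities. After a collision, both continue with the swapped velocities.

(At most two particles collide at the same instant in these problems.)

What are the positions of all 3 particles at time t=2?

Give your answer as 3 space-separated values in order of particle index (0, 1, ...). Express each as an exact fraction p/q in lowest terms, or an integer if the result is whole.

Collision at t=4/3: particles 0 and 1 swap velocities; positions: p0=29/3 p1=29/3 p2=46/3; velocities now: v0=-1 v1=2 v2=1
Advance to t=2 (no further collisions before then); velocities: v0=-1 v1=2 v2=1; positions = 9 11 16

Answer: 9 11 16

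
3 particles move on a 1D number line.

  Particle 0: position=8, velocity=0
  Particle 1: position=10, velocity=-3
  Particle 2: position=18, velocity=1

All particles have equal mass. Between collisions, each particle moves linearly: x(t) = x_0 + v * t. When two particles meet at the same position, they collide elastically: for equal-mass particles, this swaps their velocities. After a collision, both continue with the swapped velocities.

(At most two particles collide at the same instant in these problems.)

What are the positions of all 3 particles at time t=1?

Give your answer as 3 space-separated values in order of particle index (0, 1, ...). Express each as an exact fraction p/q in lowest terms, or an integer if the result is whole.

Collision at t=2/3: particles 0 and 1 swap velocities; positions: p0=8 p1=8 p2=56/3; velocities now: v0=-3 v1=0 v2=1
Advance to t=1 (no further collisions before then); velocities: v0=-3 v1=0 v2=1; positions = 7 8 19

Answer: 7 8 19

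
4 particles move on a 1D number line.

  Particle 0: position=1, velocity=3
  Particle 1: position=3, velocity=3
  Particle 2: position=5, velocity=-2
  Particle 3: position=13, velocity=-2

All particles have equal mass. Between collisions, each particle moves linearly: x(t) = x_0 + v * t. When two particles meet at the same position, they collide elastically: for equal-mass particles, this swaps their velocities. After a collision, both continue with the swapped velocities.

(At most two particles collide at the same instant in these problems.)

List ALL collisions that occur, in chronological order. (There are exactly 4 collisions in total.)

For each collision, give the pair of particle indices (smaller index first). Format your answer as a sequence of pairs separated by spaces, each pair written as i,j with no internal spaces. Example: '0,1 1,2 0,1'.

Answer: 1,2 0,1 2,3 1,2

Derivation:
Collision at t=2/5: particles 1 and 2 swap velocities; positions: p0=11/5 p1=21/5 p2=21/5 p3=61/5; velocities now: v0=3 v1=-2 v2=3 v3=-2
Collision at t=4/5: particles 0 and 1 swap velocities; positions: p0=17/5 p1=17/5 p2=27/5 p3=57/5; velocities now: v0=-2 v1=3 v2=3 v3=-2
Collision at t=2: particles 2 and 3 swap velocities; positions: p0=1 p1=7 p2=9 p3=9; velocities now: v0=-2 v1=3 v2=-2 v3=3
Collision at t=12/5: particles 1 and 2 swap velocities; positions: p0=1/5 p1=41/5 p2=41/5 p3=51/5; velocities now: v0=-2 v1=-2 v2=3 v3=3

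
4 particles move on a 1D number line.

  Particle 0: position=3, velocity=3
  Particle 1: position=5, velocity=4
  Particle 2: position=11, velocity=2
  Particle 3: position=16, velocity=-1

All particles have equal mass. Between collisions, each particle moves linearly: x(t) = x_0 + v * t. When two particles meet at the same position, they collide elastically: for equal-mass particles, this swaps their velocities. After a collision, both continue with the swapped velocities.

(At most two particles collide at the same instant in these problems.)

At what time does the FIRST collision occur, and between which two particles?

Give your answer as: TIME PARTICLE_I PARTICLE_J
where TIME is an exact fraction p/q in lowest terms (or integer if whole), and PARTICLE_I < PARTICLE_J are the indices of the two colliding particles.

Answer: 5/3 2 3

Derivation:
Pair (0,1): pos 3,5 vel 3,4 -> not approaching (rel speed -1 <= 0)
Pair (1,2): pos 5,11 vel 4,2 -> gap=6, closing at 2/unit, collide at t=3
Pair (2,3): pos 11,16 vel 2,-1 -> gap=5, closing at 3/unit, collide at t=5/3
Earliest collision: t=5/3 between 2 and 3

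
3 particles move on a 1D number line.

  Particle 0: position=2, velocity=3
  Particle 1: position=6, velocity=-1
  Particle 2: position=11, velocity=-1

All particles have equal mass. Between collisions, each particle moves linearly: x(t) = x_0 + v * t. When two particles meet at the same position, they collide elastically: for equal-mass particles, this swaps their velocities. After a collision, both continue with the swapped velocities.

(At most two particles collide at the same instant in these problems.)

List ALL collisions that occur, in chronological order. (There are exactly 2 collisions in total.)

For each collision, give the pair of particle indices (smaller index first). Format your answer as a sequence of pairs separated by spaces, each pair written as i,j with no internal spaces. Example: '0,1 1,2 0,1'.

Collision at t=1: particles 0 and 1 swap velocities; positions: p0=5 p1=5 p2=10; velocities now: v0=-1 v1=3 v2=-1
Collision at t=9/4: particles 1 and 2 swap velocities; positions: p0=15/4 p1=35/4 p2=35/4; velocities now: v0=-1 v1=-1 v2=3

Answer: 0,1 1,2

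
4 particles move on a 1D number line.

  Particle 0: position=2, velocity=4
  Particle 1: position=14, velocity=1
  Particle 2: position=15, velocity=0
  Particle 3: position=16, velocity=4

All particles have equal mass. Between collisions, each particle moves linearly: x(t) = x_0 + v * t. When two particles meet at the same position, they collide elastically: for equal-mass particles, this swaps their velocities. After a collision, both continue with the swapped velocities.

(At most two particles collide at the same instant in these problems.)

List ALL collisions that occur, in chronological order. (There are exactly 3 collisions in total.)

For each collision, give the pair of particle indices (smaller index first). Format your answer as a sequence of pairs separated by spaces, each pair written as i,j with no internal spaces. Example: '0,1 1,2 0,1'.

Collision at t=1: particles 1 and 2 swap velocities; positions: p0=6 p1=15 p2=15 p3=20; velocities now: v0=4 v1=0 v2=1 v3=4
Collision at t=13/4: particles 0 and 1 swap velocities; positions: p0=15 p1=15 p2=69/4 p3=29; velocities now: v0=0 v1=4 v2=1 v3=4
Collision at t=4: particles 1 and 2 swap velocities; positions: p0=15 p1=18 p2=18 p3=32; velocities now: v0=0 v1=1 v2=4 v3=4

Answer: 1,2 0,1 1,2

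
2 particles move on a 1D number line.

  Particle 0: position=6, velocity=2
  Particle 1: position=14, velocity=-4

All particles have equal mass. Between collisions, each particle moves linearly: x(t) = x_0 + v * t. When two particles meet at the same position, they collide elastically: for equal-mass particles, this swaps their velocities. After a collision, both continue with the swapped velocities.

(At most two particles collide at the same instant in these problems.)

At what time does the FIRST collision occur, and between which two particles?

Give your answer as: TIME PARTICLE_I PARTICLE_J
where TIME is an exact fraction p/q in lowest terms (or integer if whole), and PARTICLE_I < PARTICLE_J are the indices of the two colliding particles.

Pair (0,1): pos 6,14 vel 2,-4 -> gap=8, closing at 6/unit, collide at t=4/3
Earliest collision: t=4/3 between 0 and 1

Answer: 4/3 0 1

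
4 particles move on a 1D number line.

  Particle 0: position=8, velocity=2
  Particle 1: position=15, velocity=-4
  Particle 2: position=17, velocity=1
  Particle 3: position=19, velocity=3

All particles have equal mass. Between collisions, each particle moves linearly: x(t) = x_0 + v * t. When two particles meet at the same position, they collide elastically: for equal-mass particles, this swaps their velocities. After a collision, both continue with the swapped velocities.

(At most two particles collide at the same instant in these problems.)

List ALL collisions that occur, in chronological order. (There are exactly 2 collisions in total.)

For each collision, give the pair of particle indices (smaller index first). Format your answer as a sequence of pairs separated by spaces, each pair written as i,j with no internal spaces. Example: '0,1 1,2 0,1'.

Answer: 0,1 1,2

Derivation:
Collision at t=7/6: particles 0 and 1 swap velocities; positions: p0=31/3 p1=31/3 p2=109/6 p3=45/2; velocities now: v0=-4 v1=2 v2=1 v3=3
Collision at t=9: particles 1 and 2 swap velocities; positions: p0=-21 p1=26 p2=26 p3=46; velocities now: v0=-4 v1=1 v2=2 v3=3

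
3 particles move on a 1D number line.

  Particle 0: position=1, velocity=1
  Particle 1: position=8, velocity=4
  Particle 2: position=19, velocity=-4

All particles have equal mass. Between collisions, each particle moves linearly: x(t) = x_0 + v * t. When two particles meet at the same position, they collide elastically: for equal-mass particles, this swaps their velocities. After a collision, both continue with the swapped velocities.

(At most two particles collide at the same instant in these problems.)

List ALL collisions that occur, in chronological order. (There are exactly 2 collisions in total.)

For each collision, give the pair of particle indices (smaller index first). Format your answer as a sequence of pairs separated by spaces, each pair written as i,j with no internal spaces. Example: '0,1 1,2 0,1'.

Answer: 1,2 0,1

Derivation:
Collision at t=11/8: particles 1 and 2 swap velocities; positions: p0=19/8 p1=27/2 p2=27/2; velocities now: v0=1 v1=-4 v2=4
Collision at t=18/5: particles 0 and 1 swap velocities; positions: p0=23/5 p1=23/5 p2=112/5; velocities now: v0=-4 v1=1 v2=4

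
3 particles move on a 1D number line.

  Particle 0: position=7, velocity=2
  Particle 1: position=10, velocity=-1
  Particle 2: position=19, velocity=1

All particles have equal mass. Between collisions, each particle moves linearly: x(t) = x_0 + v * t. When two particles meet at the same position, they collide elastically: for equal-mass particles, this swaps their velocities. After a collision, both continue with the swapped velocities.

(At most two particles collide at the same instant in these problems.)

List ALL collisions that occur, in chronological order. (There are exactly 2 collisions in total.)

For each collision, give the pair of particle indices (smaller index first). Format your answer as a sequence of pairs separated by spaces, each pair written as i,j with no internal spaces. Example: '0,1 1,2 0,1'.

Collision at t=1: particles 0 and 1 swap velocities; positions: p0=9 p1=9 p2=20; velocities now: v0=-1 v1=2 v2=1
Collision at t=12: particles 1 and 2 swap velocities; positions: p0=-2 p1=31 p2=31; velocities now: v0=-1 v1=1 v2=2

Answer: 0,1 1,2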